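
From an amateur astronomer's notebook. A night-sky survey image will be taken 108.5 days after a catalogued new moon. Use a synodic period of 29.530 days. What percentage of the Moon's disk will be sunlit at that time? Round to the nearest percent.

73%

108.5/29.530 = 3.674 lunations, so 3 complete cycles and 19.91 d into the next.
Phase angle: θ = 360°·(19.91 d)/(29.530 d) = 242.7°.
With cos θ = (-0.458), the lit fraction is (1 − (-0.458))/2 ≈ 0.729, so 73%.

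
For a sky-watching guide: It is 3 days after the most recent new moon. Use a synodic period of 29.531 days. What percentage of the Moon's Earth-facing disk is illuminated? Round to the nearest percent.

Elongation θ = 360° × 3/29.531 ≈ 36.6°.
Illuminated fraction = (1 − cos 36.6°)/2 = (1 − 0.803)/2 ≈ 0.098, so 10%.

10%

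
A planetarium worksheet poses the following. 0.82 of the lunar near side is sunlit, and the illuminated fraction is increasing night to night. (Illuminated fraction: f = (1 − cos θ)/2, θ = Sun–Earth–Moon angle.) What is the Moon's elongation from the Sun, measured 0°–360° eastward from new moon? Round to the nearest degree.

Invert f = (1 − cos θ)/2 to get cos θ = 1 − 2(0.82) = -0.640, hence θ₀ = arccos -0.640 = 129.8°.
Before full moon the principal value applies: θ = 129.8°.

130°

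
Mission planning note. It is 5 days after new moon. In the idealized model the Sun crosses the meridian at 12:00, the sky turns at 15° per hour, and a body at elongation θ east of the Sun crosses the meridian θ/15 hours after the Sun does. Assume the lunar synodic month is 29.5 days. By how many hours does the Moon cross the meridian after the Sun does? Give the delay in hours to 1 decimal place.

4.1 h

Elongation θ = 360° × 5/29.5 ≈ 61.0°.
Delay after the Sun = 61.0° / (15°/h) ≈ 4.07 h.
So the Moon crosses the meridian 4.07 h after the Sun.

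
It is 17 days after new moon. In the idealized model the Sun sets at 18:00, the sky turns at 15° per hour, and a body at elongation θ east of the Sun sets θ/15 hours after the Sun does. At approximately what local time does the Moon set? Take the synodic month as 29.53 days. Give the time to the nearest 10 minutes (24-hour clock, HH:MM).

07:50

Elongation θ = 360° × 17/29.53 ≈ 207.2°.
At 15° of sky rotation per hour, 207.2° corresponds to a 13.82 h lag.
18:00 + 13.816 h ≈ 07:49 → 07:50 to the nearest ten minutes.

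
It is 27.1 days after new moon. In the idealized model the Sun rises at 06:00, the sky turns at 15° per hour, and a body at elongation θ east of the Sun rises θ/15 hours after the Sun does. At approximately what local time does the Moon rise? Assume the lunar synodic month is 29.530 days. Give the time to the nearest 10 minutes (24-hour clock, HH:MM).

Elongation θ = 360° × 27.1/29.530 ≈ 330.4°.
At 15° of sky rotation per hour, 330.4° corresponds to a 22.03 h lag.
06:00 + 22.025 h ≈ 04:02 → 04:00 to the nearest ten minutes.

04:00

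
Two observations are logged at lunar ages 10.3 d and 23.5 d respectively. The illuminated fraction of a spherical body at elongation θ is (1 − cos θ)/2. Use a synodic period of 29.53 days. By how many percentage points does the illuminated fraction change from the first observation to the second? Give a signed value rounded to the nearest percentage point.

-43 pp

θ₁ = 360° × 10.3/29.53 = 125.6°, f₁ = (1 − cos θ₁)/2 = 0.791.
θ₂ = 360° × 23.5/29.53 = 286.5°, f₂ = (1 − cos θ₂)/2 = 0.358.
Change = f₂ − f₁ = -0.433 → -43 percentage points.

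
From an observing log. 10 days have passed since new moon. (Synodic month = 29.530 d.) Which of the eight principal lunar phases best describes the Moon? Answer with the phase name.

waxing gibbous

At 10/29.530 of the cycle, θ ≈ 122° — the waxing gibbous range.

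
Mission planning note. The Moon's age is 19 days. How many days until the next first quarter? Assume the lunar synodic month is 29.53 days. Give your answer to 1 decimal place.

17.9 days

First quarter is 0.25 of the way through the cycle: age 0.25 × 29.53 = 7.383 d.
This lunation's first quarter (7.383 d) has passed, so add one period: 36.913 − 19 = 17.913 days.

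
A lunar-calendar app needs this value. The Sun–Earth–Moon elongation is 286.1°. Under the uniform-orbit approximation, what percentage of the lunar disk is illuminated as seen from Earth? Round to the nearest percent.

36%

cos 286.1° = 0.277, so f = (1 − 0.277)/2 = 0.361, i.e. 36%.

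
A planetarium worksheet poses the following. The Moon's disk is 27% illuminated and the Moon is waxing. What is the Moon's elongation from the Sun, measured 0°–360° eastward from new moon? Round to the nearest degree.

From f = (1 − cos θ)/2: cos θ = 1 − 2×0.27 = 0.460; arccos → 62.6°.
The Moon is waxing (0°–180°), so θ = 62.6° directly.

63°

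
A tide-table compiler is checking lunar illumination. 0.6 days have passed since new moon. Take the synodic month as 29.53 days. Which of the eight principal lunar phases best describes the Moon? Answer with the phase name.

new moon

At 0.6/29.53 of the cycle, θ ≈ 7° — the new moon range.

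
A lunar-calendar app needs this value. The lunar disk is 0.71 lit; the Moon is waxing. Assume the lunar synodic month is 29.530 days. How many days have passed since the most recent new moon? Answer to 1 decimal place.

9.4 days

cos θ = 1 − 2f = -0.420, giving a principal value of 114.8°.
Waxing ⇒ before full, so θ = 114.8°.
That fraction of the synodic month is 114.8/360 × 29.530 d ≈ 9.42 d.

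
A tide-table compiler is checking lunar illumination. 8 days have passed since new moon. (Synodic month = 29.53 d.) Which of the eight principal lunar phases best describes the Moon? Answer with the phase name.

θ ≈ 360° × 8/29.53 = 98°, which falls in the first quarter sector.

first quarter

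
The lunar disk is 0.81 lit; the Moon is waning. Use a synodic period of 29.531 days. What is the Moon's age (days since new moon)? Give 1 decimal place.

19.0 days

Invert f = (1 − cos θ)/2 to get cos θ = 1 − 2(0.81) = -0.620, hence θ₀ = arccos -0.620 = 128.3°.
Since the Moon is past full (waning), take the reflex angle: θ = 360° − 128.3° = 231.7°.
That fraction of the synodic month is 231.7/360 × 29.531 d ≈ 19.01 d.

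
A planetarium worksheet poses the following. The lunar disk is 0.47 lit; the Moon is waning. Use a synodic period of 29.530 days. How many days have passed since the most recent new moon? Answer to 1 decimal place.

22.4 days

Invert f = (1 − cos θ)/2 to get cos θ = 1 − 2(0.47) = 0.060, hence θ₀ = arccos 0.060 = 86.6°.
A waning Moon lies in 180°–360°, so θ = 360° − 86.6° = 273.4°.
That fraction of the synodic month is 273.4/360 × 29.530 d ≈ 22.43 d.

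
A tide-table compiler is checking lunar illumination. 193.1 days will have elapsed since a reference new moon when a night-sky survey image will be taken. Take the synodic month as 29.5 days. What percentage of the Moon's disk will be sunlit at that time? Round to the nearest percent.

193.1/29.5 = 6.546 lunations, so 6 complete cycles and 16.10 d into the next.
Elongation θ = 360° × 16.10/29.5 ≈ 196.5°.
Illuminated fraction = (1 − cos 196.5°)/2 = (1 − (-0.959))/2 ≈ 0.979, so 98%.

98%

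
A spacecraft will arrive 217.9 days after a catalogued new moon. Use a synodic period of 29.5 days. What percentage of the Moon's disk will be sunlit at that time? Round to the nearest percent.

217.9/29.5 = 7.386 lunations, so 7 complete cycles and 11.40 d into the next.
Elongation θ = 360° × 11.40/29.5 ≈ 139.1°.
With cos θ = (-0.756), the lit fraction is (1 − (-0.756))/2 ≈ 0.878, so 88%.

88%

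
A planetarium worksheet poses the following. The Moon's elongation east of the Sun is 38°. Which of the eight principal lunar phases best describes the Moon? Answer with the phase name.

The waxing crescent sector spans roughly 22°–68°; 38° falls inside it.

waxing crescent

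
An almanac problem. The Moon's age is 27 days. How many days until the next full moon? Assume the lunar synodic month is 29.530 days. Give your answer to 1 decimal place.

Full moon is 0.5 of the way through the cycle: age 0.5 × 29.530 = 14.765 d.
This lunation's full moon (14.765 d) has passed, so add one period: 44.295 − 27 = 17.295 days.

17.3 days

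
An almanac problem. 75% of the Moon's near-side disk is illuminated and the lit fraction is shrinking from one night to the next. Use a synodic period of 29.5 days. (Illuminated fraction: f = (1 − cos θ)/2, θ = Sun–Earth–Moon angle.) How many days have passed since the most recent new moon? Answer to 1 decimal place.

Invert f = (1 − cos θ)/2 to get cos θ = 1 − 2(0.75) = -0.500, hence θ₀ = arccos -0.500 = 120.0°.
Since the Moon is past full (waning), take the reflex angle: θ = 360° − 120.0° = 240.0°.
At 360°/29.5 d per day, 240.0° corresponds to 19.67 days.

19.7 days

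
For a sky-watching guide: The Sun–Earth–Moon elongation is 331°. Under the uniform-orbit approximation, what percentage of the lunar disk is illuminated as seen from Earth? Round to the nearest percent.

6%

f = (1 − cos 331°)/2 = (1 − 0.875)/2 ≈ 0.063, i.e. 6%.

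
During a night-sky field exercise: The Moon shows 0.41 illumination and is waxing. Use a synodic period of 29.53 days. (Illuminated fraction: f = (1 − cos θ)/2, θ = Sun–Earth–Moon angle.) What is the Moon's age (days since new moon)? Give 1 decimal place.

From f = (1 − cos θ)/2: cos θ = 1 − 2×0.41 = 0.180; arccos → 79.6°.
Before full moon the principal value applies: θ = 79.6°.
That fraction of the synodic month is 79.6/360 × 29.53 d ≈ 6.53 d.

6.5 days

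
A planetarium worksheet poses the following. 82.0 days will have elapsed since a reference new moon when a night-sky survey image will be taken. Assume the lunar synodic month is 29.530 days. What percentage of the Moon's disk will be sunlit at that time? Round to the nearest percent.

42%

Reduce mod P: 82.0 − 2×29.530 = 22.94 d into the current lunation.
The Moon has covered 22.94/29.530 of its cycle, so θ ≈ 360° × 22.94/29.530 = 279.7°.
With cos θ = 0.168, the lit fraction is (1 − 0.168)/2 ≈ 0.416, so 42%.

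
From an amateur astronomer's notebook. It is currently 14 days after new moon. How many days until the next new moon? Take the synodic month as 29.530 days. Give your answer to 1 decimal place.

The next new moon completes the synodic month: 29.530 − 14 = 15.530 days.

15.5 days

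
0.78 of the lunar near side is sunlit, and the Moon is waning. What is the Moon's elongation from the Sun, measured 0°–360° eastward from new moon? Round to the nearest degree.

236°

cos θ = 1 − 2f = -0.560, giving a principal value of 124.1°.
Waning ⇒ past full, so θ = 360° − 124.1° = 235.9°.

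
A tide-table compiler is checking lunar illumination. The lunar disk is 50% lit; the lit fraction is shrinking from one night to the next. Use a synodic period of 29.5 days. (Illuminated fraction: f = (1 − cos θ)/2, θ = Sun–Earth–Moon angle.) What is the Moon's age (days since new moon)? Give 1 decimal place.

Invert f = (1 − cos θ)/2 to get cos θ = 1 − 2(0.50) = 0.000, hence θ₀ = arccos 0.000 = 90.0°.
Since the Moon is past full (waning), take the reflex angle: θ = 360° − 90.0° = 270.0°.
That fraction of the synodic month is 270.0/360 × 29.5 d ≈ 22.12 d.

22.1 days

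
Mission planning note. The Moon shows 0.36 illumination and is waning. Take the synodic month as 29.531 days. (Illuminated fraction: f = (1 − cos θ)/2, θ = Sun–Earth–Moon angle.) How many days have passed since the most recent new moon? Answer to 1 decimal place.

23.5 days

cos θ = 1 − 2f = 0.280, giving a principal value of 73.7°.
A waning Moon lies in 180°–360°, so θ = 360° − 73.7° = 286.3°.
At 360°/29.531 d per day, 286.3° corresponds to 23.48 days.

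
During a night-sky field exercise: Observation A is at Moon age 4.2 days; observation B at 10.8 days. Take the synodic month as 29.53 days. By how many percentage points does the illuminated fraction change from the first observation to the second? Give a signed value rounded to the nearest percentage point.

θ₁ = 360° × 4.2/29.53 = 51.2°, f₁ = (1 − cos θ₁)/2 = 0.187.
θ₂ = 360° × 10.8/29.53 = 131.7°, f₂ = (1 − cos θ₂)/2 = 0.832.
Change = f₂ − f₁ = +0.646 → +65 percentage points.

+65 percentage points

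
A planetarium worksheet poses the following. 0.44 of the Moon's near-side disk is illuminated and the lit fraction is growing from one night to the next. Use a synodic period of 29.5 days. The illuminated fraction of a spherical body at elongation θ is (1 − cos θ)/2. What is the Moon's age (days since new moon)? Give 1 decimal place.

From f = (1 − cos θ)/2: cos θ = 1 − 2×0.44 = 0.120; arccos → 83.1°.
Waxing ⇒ before full, so θ = 83.1°.
Age = 29.5 × 83.1°/360° ≈ 6.81 days.

6.8 days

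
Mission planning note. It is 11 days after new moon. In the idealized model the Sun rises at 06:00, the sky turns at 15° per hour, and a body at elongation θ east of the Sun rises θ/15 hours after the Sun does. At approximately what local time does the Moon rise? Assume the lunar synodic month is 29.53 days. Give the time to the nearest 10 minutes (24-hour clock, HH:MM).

Phase angle: θ = 360°·(11 d)/(29.53 d) = 134.1°.
Delay after the Sun = 134.1° / (15°/h) ≈ 8.94 h.
06:00 + 8.940 h ≈ 14:56 → 15:00 to the nearest ten minutes.

15:00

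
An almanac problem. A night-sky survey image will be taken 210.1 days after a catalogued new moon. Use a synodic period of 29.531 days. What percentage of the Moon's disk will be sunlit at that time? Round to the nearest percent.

210.1/29.531 = 7.115 lunations, so 7 complete cycles and 3.38 d into the next.
Phase angle: θ = 360°·(3.38 d)/(29.531 d) = 41.2°.
cos 41.2° = 0.752, so f = (1 − 0.752)/2 = 0.124, so 12%.

12%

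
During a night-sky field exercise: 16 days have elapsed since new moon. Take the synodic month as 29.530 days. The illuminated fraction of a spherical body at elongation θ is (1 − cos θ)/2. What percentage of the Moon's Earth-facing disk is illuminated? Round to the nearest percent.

98%

The Moon has covered 16/29.530 of its cycle, so θ ≈ 360° × 16/29.530 = 195.1°.
With cos θ = (-0.966), the lit fraction is (1 − (-0.966))/2 ≈ 0.983, so 98%.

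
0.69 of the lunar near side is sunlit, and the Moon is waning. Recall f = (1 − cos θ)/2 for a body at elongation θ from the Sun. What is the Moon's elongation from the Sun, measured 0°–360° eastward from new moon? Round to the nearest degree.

248°

cos θ = 1 − 2f = -0.380, giving a principal value of 112.3°.
Waning ⇒ past full, so θ = 360° − 112.3° = 247.7°.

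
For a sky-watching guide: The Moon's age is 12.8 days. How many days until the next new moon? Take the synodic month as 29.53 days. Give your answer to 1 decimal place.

One full lunation from the last new moon is 29.53 d; remaining = 29.53 − 12.8 = 16.730 d.

16.7 days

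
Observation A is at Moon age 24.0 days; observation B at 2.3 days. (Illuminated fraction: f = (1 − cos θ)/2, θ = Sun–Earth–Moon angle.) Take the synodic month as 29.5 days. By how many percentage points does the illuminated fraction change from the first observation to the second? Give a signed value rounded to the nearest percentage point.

First observation: θ = 360°·24.0/29.5 = 292.9°, so f = 0.306.
Second observation: θ = 28.1°, f = 0.059.
Δf = 0.059 − 0.306 = -0.247, i.e. -25 pp.

-25 pp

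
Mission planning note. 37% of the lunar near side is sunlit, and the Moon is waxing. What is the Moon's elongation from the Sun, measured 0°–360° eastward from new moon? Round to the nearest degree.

75°

Invert f = (1 − cos θ)/2 to get cos θ = 1 − 2(0.37) = 0.260, hence θ₀ = arccos 0.260 = 74.9°.
The Moon is waxing (0°–180°), so θ = 74.9° directly.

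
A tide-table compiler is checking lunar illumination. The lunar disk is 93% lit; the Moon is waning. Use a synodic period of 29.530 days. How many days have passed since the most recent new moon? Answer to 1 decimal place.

17.3 days

Invert f = (1 − cos θ)/2 to get cos θ = 1 − 2(0.93) = -0.860, hence θ₀ = arccos -0.860 = 149.3°.
Waning ⇒ past full, so θ = 360° − 149.3° = 210.7°.
Age = 29.530 × 210.7°/360° ≈ 17.28 days.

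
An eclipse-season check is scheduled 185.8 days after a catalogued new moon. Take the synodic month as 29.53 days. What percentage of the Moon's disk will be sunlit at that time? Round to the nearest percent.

Reduce mod P: 185.8 − 6×29.53 = 8.62 d into the current lunation.
Elongation θ = 360° × 8.62/29.53 ≈ 105.1°.
With cos θ = (-0.260), the lit fraction is (1 − (-0.260))/2 ≈ 0.630, so 63%.

63%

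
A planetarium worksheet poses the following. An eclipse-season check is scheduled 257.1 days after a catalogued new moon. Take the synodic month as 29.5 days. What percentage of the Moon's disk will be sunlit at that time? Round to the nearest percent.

257.1 d spans 8 complete synodic months (8 × 29.5 = 236.00 d) plus 21.10 d.
Phase angle: θ = 360°·(21.10 d)/(29.5 d) = 257.5°.
With cos θ = (-0.217), the lit fraction is (1 − (-0.217))/2 ≈ 0.608, so 61%.

61%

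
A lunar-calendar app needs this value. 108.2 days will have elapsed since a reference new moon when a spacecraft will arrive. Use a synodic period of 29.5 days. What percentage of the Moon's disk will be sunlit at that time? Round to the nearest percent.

108.2/29.5 = 3.668 lunations, so 3 complete cycles and 19.70 d into the next.
The Moon has covered 19.70/29.5 of its cycle, so θ ≈ 360° × 19.70/29.5 = 240.4°.
With cos θ = (-0.494), the lit fraction is (1 − (-0.494))/2 ≈ 0.747, so 75%.

75%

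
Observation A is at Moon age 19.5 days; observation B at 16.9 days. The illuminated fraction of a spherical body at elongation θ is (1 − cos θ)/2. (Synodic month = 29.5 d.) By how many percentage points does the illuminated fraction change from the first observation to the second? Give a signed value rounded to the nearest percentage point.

First observation: θ = 360°·19.5/29.5 = 238.0°, so f = 0.765.
Second observation: θ = 206.2°, f = 0.948.
Δf = 0.948 − 0.765 = +0.183, i.e. +18 pp.

+18 pp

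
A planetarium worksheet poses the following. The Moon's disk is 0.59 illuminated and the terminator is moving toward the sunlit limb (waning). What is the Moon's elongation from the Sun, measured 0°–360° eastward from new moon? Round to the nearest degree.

260°

Invert f = (1 − cos θ)/2 to get cos θ = 1 − 2(0.59) = -0.180, hence θ₀ = arccos -0.180 = 100.4°.
Waning ⇒ past full, so θ = 360° − 100.4° = 259.6°.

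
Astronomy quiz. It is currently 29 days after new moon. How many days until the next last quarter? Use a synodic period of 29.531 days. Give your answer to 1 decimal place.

Last quarter is 0.75 of the way through the cycle: age 0.75 × 29.531 = 22.148 d.
This lunation's last quarter (22.148 d) has passed, so add one period: 51.679 − 29 = 22.679 days.

22.7 days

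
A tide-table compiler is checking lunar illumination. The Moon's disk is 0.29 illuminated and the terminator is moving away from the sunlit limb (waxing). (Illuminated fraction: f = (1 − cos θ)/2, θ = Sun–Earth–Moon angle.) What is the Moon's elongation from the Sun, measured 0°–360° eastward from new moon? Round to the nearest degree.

65°

cos θ = 1 − 2f = 0.420, giving a principal value of 65.2°.
Waxing ⇒ before full, so θ = 65.2°.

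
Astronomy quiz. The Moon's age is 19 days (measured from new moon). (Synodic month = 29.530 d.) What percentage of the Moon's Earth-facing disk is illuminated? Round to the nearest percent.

The Moon has covered 19/29.530 of its cycle, so θ ≈ 360° × 19/29.530 = 231.6°.
cos 231.6° = (-0.621), so f = (1 − (-0.621))/2 = 0.810, so 81%.

81%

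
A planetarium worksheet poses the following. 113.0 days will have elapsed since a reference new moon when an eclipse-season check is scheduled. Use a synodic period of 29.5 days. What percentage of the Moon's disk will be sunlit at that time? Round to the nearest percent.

113.0/29.5 = 3.831 lunations, so 3 complete cycles and 24.50 d into the next.
Phase angle: θ = 360°·(24.50 d)/(29.5 d) = 299.0°.
Illuminated fraction = (1 − cos 299.0°)/2 = (1 − 0.485)/2 ≈ 0.258, so 26%.

26%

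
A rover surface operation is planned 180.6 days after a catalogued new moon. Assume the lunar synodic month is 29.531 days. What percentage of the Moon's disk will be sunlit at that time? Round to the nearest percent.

Reduce mod P: 180.6 − 6×29.531 = 3.41 d into the current lunation.
Elongation θ = 360° × 3.41/29.531 ≈ 41.6°.
cos 41.6° = 0.748, so f = (1 − 0.748)/2 = 0.126, so 13%.

13%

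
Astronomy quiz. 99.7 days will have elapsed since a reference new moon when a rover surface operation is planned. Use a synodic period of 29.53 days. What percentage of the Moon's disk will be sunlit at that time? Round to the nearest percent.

86%

99.7 d spans 3 complete synodic months (3 × 29.53 = 88.59 d) plus 11.11 d.
Elongation θ = 360° × 11.11/29.53 ≈ 135.4°.
With cos θ = (-0.713), the lit fraction is (1 − (-0.713))/2 ≈ 0.856, so 86%.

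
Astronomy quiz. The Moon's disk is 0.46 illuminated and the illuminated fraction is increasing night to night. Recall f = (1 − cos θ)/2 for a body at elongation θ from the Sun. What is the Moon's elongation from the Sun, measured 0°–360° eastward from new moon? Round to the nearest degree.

85°

From f = (1 − cos θ)/2: cos θ = 1 − 2×0.46 = 0.080; arccos → 85.4°.
Waxing ⇒ before full, so θ = 85.4°.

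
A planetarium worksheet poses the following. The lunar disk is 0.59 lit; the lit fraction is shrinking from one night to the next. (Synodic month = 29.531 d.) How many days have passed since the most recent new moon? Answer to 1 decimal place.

21.3 days

Invert f = (1 − cos θ)/2 to get cos θ = 1 − 2(0.59) = -0.180, hence θ₀ = arccos -0.180 = 100.4°.
Since the Moon is past full (waning), take the reflex angle: θ = 360° − 100.4° = 259.6°.
At 360°/29.531 d per day, 259.6° corresponds to 21.30 days.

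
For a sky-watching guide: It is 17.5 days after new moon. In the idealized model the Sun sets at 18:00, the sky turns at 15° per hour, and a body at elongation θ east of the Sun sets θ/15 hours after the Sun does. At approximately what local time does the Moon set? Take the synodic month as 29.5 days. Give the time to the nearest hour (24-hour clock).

The Moon has covered 17.5/29.5 of its cycle, so θ ≈ 360° × 17.5/29.5 = 213.6°.
The Moon trails the Sun by θ/15 = 213.6/15 ≈ 14.24 hours.
18:00 + 14.24 h ≈ 08:14 → 08:00 to the nearest hour.

08:00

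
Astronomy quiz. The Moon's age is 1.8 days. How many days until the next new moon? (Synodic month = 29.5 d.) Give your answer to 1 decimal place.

The next new moon completes the synodic month: 29.5 − 1.8 = 27.700 days.

27.7 days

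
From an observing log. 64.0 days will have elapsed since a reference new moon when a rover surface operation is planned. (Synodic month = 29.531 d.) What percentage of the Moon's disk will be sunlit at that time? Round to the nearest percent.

25%

64.0/29.531 = 2.167 lunations, so 2 complete cycles and 4.94 d into the next.
Elongation θ = 360° × 4.94/29.531 ≈ 60.2°.
With cos θ = 0.497, the lit fraction is (1 − 0.497)/2 ≈ 0.251, so 25%.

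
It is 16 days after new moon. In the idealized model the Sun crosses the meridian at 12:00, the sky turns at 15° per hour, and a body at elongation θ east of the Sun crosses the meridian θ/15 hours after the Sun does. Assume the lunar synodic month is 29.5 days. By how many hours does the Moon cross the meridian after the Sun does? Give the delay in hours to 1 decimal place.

13.0 h

The Moon has covered 16/29.5 of its cycle, so θ ≈ 360° × 16/29.5 = 195.3°.
Delay after the Sun = 195.3° / (15°/h) ≈ 13.02 h.
So the Moon crosses the meridian 13.02 h after the Sun.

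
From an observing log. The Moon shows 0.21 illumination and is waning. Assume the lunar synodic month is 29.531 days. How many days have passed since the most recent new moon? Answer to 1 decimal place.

Invert f = (1 − cos θ)/2 to get cos θ = 1 − 2(0.21) = 0.580, hence θ₀ = arccos 0.580 = 54.5°.
A waning Moon lies in 180°–360°, so θ = 360° − 54.5° = 305.5°.
Age = 29.531 × 305.5°/360° ≈ 25.06 days.

25.1 days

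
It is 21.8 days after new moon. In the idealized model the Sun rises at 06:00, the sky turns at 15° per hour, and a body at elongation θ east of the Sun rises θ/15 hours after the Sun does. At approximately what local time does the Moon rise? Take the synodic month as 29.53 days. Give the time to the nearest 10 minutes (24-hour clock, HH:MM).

The Moon has covered 21.8/29.53 of its cycle, so θ ≈ 360° × 21.8/29.53 = 265.8°.
The Moon trails the Sun by θ/15 = 265.8/15 ≈ 17.72 hours.
06:00 + 17.718 h ≈ 23:43 → 23:40 to the nearest ten minutes.

23:40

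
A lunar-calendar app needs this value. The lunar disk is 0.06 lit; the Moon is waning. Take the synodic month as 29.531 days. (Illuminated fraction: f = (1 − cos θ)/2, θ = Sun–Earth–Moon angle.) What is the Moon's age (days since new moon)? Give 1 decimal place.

27.2 days

From f = (1 − cos θ)/2: cos θ = 1 − 2×0.06 = 0.880; arccos → 28.4°.
A waning Moon lies in 180°–360°, so θ = 360° − 28.4° = 331.6°.
At 360°/29.531 d per day, 331.6° corresponds to 27.20 days.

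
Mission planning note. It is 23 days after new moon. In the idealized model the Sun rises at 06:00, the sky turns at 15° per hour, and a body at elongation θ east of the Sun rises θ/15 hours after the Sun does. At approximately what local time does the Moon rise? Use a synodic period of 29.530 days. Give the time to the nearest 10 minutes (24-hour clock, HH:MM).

00:40

The Moon has covered 23/29.530 of its cycle, so θ ≈ 360° × 23/29.530 = 280.4°.
Delay after the Sun = 280.4° / (15°/h) ≈ 18.69 h.
06:00 + 18.693 h ≈ 00:42 → 00:40 to the nearest ten minutes.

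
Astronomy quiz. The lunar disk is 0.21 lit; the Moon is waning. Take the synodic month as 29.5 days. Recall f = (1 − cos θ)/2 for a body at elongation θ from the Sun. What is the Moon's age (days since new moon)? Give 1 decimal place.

25.0 days

Invert f = (1 − cos θ)/2 to get cos θ = 1 − 2(0.21) = 0.580, hence θ₀ = arccos 0.580 = 54.5°.
A waning Moon lies in 180°–360°, so θ = 360° − 54.5° = 305.5°.
That fraction of the synodic month is 305.5/360 × 29.5 d ≈ 25.03 d.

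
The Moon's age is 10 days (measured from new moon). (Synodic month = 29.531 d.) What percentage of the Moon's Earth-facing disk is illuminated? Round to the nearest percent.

76%

The Moon has covered 10/29.531 of its cycle, so θ ≈ 360° × 10/29.531 = 121.9°.
Illuminated fraction = (1 − cos 121.9°)/2 = (1 − (-0.529))/2 ≈ 0.764, so 76%.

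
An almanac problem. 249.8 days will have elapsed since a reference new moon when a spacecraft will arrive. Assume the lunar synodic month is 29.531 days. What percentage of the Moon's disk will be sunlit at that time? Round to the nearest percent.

249.8/29.531 = 8.459 lunations, so 8 complete cycles and 13.55 d into the next.
The Moon has covered 13.55/29.531 of its cycle, so θ ≈ 360° × 13.55/29.531 = 165.2°.
With cos θ = (-0.967), the lit fraction is (1 − (-0.967))/2 ≈ 0.983, so 98%.

98%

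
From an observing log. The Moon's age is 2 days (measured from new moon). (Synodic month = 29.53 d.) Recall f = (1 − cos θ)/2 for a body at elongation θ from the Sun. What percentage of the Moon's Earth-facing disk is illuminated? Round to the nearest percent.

The Moon has covered 2/29.53 of its cycle, so θ ≈ 360° × 2/29.53 = 24.4°.
cos 24.4° = 0.911, so f = (1 − 0.911)/2 = 0.045, so 4%.

4%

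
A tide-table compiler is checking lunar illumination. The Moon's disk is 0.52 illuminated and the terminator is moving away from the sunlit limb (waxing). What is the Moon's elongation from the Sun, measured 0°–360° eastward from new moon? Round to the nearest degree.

92°

Invert f = (1 − cos θ)/2 to get cos θ = 1 − 2(0.52) = -0.040, hence θ₀ = arccos -0.040 = 92.3°.
Waxing ⇒ before full, so θ = 92.3°.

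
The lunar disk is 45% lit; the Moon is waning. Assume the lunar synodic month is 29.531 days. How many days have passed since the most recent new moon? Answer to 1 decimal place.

22.6 days

From f = (1 − cos θ)/2: cos θ = 1 − 2×0.45 = 0.100; arccos → 84.3°.
A waning Moon lies in 180°–360°, so θ = 360° − 84.3° = 275.7°.
That fraction of the synodic month is 275.7/360 × 29.531 d ≈ 22.62 d.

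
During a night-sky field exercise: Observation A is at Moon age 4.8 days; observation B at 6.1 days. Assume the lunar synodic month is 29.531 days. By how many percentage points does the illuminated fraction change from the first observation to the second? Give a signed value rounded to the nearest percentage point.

θ₁ = 360° × 4.8/29.531 = 58.5°, f₁ = (1 − cos θ₁)/2 = 0.239.
θ₂ = 360° × 6.1/29.531 = 74.4°, f₂ = (1 − cos θ₂)/2 = 0.365.
Change = f₂ − f₁ = +0.126 → +13 percentage points.

+13 percentage points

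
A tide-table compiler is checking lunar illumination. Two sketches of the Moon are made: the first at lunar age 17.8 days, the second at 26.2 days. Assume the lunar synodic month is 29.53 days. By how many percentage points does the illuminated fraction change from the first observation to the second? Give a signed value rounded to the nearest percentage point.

First observation: θ = 360°·17.8/29.53 = 217.0°, so f = 0.899.
Second observation: θ = 319.4°, f = 0.120.
Δf = 0.120 − 0.899 = -0.779, i.e. -78 pp.

-78 pp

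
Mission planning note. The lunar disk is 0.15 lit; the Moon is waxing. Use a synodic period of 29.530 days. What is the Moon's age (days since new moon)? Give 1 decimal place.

From f = (1 − cos θ)/2: cos θ = 1 − 2×0.15 = 0.700; arccos → 45.6°.
Before full moon the principal value applies: θ = 45.6°.
At 360°/29.530 d per day, 45.6° corresponds to 3.74 days.

3.7 days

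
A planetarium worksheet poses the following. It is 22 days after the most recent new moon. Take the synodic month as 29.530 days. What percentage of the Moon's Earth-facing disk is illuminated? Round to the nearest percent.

52%

The Moon has covered 22/29.530 of its cycle, so θ ≈ 360° × 22/29.530 = 268.2°.
cos 268.2° = (-0.031), so f = (1 − (-0.031))/2 = 0.516, so 52%.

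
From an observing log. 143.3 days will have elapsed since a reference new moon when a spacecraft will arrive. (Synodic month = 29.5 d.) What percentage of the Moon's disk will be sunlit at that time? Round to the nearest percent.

19%

143.3/29.5 = 4.858 lunations, so 4 complete cycles and 25.30 d into the next.
The Moon has covered 25.30/29.5 of its cycle, so θ ≈ 360° × 25.30/29.5 = 308.7°.
cos 308.7° = 0.626, so f = (1 − 0.626)/2 = 0.187, so 19%.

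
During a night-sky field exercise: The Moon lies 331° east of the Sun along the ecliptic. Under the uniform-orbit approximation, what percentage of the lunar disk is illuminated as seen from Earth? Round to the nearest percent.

cos 331° = 0.875, so f = (1 − 0.875)/2 = 0.063, i.e. 6%.

6%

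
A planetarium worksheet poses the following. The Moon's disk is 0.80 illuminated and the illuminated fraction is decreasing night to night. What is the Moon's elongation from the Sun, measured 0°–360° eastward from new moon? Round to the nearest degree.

233°

cos θ = 1 − 2f = -0.600, giving a principal value of 126.9°.
Since the Moon is past full (waning), take the reflex angle: θ = 360° − 126.9° = 233.1°.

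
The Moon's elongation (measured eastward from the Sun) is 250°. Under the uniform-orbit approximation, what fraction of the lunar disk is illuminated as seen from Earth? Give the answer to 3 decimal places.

cos 250° = (-0.342), so f = (1 − (-0.342))/2 = 0.671.

0.671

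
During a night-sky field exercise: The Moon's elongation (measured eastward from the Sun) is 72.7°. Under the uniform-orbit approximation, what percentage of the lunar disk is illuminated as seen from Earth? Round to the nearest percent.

cos 72.7° = 0.297, so f = (1 − 0.297)/2 = 0.351, i.e. 35%.

35%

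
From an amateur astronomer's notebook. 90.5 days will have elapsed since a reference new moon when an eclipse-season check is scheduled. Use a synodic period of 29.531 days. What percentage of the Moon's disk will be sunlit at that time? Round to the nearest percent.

Reduce mod P: 90.5 − 3×29.531 = 1.91 d into the current lunation.
Phase angle: θ = 360°·(1.91 d)/(29.531 d) = 23.2°.
With cos θ = 0.919, the lit fraction is (1 − 0.919)/2 ≈ 0.041, so 4%.

4%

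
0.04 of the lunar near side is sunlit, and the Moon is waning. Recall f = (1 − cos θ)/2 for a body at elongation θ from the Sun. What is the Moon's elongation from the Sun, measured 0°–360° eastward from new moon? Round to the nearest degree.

Invert f = (1 − cos θ)/2 to get cos θ = 1 − 2(0.04) = 0.920, hence θ₀ = arccos 0.920 = 23.1°.
A waning Moon lies in 180°–360°, so θ = 360° − 23.1° = 336.9°.

337°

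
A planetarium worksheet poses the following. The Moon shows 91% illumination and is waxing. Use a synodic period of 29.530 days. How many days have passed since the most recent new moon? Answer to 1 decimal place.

11.9 days

Invert f = (1 − cos θ)/2 to get cos θ = 1 − 2(0.91) = -0.820, hence θ₀ = arccos -0.820 = 145.1°.
The Moon is waxing (0°–180°), so θ = 145.1° directly.
That fraction of the synodic month is 145.1/360 × 29.530 d ≈ 11.90 d.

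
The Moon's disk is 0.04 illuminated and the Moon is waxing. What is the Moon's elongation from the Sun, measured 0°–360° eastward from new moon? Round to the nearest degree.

23°

cos θ = 1 − 2f = 0.920, giving a principal value of 23.1°.
Before full moon the principal value applies: θ = 23.1°.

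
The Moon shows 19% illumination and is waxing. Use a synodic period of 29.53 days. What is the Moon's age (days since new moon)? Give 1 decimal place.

4.2 days

cos θ = 1 − 2f = 0.620, giving a principal value of 51.7°.
The Moon is waxing (0°–180°), so θ = 51.7° directly.
That fraction of the synodic month is 51.7/360 × 29.53 d ≈ 4.24 d.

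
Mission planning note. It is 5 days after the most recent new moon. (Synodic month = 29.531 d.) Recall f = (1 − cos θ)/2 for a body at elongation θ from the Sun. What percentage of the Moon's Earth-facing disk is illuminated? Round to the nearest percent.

Phase angle: θ = 360°·(5 d)/(29.531 d) = 61.0°.
With cos θ = 0.486, the lit fraction is (1 − 0.486)/2 ≈ 0.257, so 26%.

26%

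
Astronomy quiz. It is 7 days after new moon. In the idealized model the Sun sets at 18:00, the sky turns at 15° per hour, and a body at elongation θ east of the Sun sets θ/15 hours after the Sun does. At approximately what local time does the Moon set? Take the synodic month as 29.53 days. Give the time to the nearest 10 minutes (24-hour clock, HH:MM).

23:40

Phase angle: θ = 360°·(7 d)/(29.53 d) = 85.3°.
At 15° of sky rotation per hour, 85.3° corresponds to a 5.69 h lag.
18:00 + 5.689 h ≈ 23:41 → 23:40 to the nearest ten minutes.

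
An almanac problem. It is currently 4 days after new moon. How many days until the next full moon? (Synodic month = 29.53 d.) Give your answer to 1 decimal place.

10.8 days

Full moon is 0.5 of the way through the cycle: age 0.5 × 29.53 = 14.765 d.
So 10.765 days remain (14.765 − 4).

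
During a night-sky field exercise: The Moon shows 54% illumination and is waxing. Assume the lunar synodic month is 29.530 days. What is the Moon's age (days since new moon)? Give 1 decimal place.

From f = (1 − cos θ)/2: cos θ = 1 − 2×0.54 = -0.080; arccos → 94.6°.
Waxing ⇒ before full, so θ = 94.6°.
Age = 29.530 × 94.6°/360° ≈ 7.76 days.

7.8 days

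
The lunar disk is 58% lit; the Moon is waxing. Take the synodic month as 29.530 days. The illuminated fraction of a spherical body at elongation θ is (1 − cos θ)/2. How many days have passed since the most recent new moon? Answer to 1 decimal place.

Invert f = (1 − cos θ)/2 to get cos θ = 1 − 2(0.58) = -0.160, hence θ₀ = arccos -0.160 = 99.2°.
The Moon is waxing (0°–180°), so θ = 99.2° directly.
At 360°/29.530 d per day, 99.2° corresponds to 8.14 days.

8.1 days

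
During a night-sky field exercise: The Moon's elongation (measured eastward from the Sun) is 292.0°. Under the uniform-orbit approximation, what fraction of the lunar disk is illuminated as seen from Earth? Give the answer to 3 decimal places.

0.313

f = (1 − cos 292.0°)/2 = (1 − 0.375)/2 ≈ 0.313.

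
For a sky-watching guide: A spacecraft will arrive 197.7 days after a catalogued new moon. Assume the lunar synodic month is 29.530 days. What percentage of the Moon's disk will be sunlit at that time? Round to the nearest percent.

67%

197.7 d spans 6 complete synodic months (6 × 29.530 = 177.18 d) plus 20.52 d.
Phase angle: θ = 360°·(20.52 d)/(29.530 d) = 250.2°.
With cos θ = (-0.339), the lit fraction is (1 − (-0.339))/2 ≈ 0.670, so 67%.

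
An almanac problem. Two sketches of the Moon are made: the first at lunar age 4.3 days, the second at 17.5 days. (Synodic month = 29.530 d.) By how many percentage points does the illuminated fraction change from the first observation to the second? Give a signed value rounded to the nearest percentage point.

+72 pp

θ₁ = 360° × 4.3/29.530 = 52.4°, f₁ = (1 − cos θ₁)/2 = 0.195.
θ₂ = 360° × 17.5/29.530 = 213.3°, f₂ = (1 − cos θ₂)/2 = 0.918.
Change = f₂ − f₁ = +0.723 → +72 percentage points.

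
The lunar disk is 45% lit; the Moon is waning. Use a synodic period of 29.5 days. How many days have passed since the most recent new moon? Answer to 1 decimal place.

22.6 days

From f = (1 − cos θ)/2: cos θ = 1 − 2×0.45 = 0.100; arccos → 84.3°.
Since the Moon is past full (waning), take the reflex angle: θ = 360° − 84.3° = 275.7°.
That fraction of the synodic month is 275.7/360 × 29.5 d ≈ 22.60 d.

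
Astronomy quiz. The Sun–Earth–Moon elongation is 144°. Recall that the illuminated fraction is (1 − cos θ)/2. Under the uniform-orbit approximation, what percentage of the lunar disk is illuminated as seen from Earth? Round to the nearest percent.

90%

cos 144° = (-0.809), so f = (1 − (-0.809))/2 = 0.905, i.e. 90%.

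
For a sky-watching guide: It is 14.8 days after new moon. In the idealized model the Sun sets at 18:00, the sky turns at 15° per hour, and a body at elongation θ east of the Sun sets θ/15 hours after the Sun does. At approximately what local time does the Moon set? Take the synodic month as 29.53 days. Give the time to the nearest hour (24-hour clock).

06:00

The Moon has covered 14.8/29.53 of its cycle, so θ ≈ 360° × 14.8/29.53 = 180.4°.
The Moon trails the Sun by θ/15 = 180.4/15 ≈ 12.03 hours.
18:00 + 12.03 h ≈ 06:02 → 06:00 to the nearest hour.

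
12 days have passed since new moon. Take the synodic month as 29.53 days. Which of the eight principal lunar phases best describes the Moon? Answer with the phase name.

waxing gibbous

θ ≈ 360° × 12/29.53 = 146°, which falls in the waxing gibbous sector.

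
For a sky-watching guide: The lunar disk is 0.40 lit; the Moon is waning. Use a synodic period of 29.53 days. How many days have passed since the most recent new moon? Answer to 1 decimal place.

23.1 days

cos θ = 1 − 2f = 0.200, giving a principal value of 78.5°.
A waning Moon lies in 180°–360°, so θ = 360° − 78.5° = 281.5°.
Age = 29.53 × 281.5°/360° ≈ 23.09 days.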